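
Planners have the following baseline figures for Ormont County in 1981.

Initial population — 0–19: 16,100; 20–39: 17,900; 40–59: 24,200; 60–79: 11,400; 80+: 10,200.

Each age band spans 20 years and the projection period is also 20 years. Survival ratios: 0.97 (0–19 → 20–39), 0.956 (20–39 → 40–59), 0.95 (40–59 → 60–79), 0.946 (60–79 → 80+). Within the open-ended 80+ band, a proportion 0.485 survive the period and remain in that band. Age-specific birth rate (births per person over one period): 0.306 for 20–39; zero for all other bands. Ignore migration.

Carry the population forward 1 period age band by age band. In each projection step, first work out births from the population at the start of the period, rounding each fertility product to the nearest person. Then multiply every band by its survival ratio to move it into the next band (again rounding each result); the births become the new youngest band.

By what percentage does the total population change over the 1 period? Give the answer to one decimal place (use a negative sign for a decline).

-3.6

Period 1:
Births: 17900 × 0.306 = 5477
20–39: 16100 × 0.97 = 15617
40–59: 17900 × 0.956 = 17112
60–79: 24200 × 0.95 = 22990
80+: 11400 × 0.946 + 10200 × 0.485 = 10784 + 4947 = 15731
Giving 5477 / 15617 / 17112 / 22990 / 15731.
Total: 79800 → 76927; change = -2873; percentage change = -3.6%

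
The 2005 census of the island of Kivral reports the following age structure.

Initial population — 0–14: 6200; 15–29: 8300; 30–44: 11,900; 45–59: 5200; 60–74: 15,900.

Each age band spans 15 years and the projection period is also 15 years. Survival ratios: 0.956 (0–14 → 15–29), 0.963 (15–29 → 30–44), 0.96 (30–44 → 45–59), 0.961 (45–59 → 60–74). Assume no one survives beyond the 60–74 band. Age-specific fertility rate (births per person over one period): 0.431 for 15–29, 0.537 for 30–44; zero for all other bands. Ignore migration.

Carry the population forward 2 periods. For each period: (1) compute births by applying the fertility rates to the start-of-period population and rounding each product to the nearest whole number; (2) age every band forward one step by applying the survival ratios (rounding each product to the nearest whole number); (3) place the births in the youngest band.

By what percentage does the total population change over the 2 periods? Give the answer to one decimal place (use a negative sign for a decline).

Let group 1 be 0–14 through group 5 = 60–74.
Period 1:
Births: 8300 * 0.431 = 3577 ; 11900 * 0.537 = 6390 → total 9967
Group 2: 6200 * 0.956 = 5927
Group 3: 8300 * 0.963 = 7993
Group 4: 11900 * 0.96 = 11424
Group 5: 5200 * 0.961 = 4997
Population now: 0–14=9967, 15–29=5927, 30–44=7993, 45–59=11424, 60–74=4997
Period 2:
Births: 5927 * 0.431 = 2555 ; 7993 * 0.537 = 4292 → total 6847
Group 2: 9967 * 0.956 = 9528
Group 3: 5927 * 0.963 = 5708
Group 4: 7993 * 0.96 = 7673
Group 5: 11424 * 0.961 = 10978
Population now: 0–14=6847, 15–29=9528, 30–44=5708, 45–59=7673, 60–74=10978
Total: 47500 → 40734; change = -6766; percentage change = -14.2%

-14.2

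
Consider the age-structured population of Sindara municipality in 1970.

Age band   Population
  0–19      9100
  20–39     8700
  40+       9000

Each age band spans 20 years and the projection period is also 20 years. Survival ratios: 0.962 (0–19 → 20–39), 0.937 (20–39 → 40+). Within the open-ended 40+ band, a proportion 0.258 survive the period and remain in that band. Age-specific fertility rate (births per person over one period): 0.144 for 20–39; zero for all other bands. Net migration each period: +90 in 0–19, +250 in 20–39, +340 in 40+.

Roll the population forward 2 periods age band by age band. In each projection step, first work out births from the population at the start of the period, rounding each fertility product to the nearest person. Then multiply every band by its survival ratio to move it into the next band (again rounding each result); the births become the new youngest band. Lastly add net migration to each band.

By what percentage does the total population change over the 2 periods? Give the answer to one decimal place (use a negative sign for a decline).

Numbering the bands 1..3 from youngest to oldest:
[period 1]
Births: 8700 × 0.144 = 1253
Band 2: 9100 × 0.962 = 8754
Band 3: 8700 × 0.937 + 9000 × 0.258 = 8152 + 2322 = 10474
Net migration: Band 1 + 90 → 1343; Band 2 + 250 → 9004; Band 3 + 340 → 10814
Population now: 0–19=1343, 20–39=9004, 40+=10814
[period 2]
Births: 9004 × 0.144 = 1297
Band 2: 1343 × 0.962 = 1292
Band 3: 9004 × 0.937 + 10814 × 0.258 = 8437 + 2790 = 11227
Net migration: Band 1 + 90 → 1387; Band 2 + 250 → 1542; Band 3 + 340 → 11567
Population now: 0–19=1387, 20–39=1542, 40+=11567
Total: 26800 → 14496; change = -12304; percentage change = -45.9%

-45.9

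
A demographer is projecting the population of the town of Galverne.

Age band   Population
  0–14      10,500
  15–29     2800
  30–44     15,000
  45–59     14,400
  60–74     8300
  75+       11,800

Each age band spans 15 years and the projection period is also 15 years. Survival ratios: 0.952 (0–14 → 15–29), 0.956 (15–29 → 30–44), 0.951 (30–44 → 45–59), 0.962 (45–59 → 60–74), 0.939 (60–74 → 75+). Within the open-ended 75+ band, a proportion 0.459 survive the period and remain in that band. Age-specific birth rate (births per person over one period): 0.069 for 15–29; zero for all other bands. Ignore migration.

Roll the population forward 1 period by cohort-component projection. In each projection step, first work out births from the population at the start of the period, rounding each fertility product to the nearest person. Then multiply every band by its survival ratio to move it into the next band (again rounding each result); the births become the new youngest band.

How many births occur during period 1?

193

— Period 1 —
Births: 2800 × 0.069 = 193
15–29: 10500 × 0.952 = 9996
30–44: 2800 × 0.956 = 2677
45–59: 15000 × 0.951 = 14265
60–74: 14400 × 0.962 = 13853
75+: 8300 × 0.939 + 11800 × 0.459 = 7794 + 5416 = 13210
Giving 193 / 9996 / 2677 / 14265 / 13853 / 13210.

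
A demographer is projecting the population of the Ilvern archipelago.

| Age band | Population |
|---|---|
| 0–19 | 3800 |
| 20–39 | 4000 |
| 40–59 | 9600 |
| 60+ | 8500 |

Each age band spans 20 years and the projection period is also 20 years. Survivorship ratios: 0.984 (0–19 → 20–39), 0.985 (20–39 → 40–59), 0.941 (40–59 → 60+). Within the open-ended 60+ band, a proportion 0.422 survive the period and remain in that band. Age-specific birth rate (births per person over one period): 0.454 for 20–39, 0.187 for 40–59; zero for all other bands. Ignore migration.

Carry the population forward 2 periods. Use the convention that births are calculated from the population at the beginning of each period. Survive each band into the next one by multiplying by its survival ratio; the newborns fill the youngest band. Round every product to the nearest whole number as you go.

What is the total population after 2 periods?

Period 1:
Births: 4000 × 0.454 = 1816 ; 9600 × 0.187 = 1795 — total 3611
20–39: 3800 × 0.984 = 3739
40–59: 4000 × 0.985 = 3940
60+: 9600 × 0.941 + 8500 × 0.422 = 9034 + 3587 = 12621
Population now: 0–19=3611, 20–39=3739, 40–59=3940, 60+=12621
Period 2:
Births: 3739 × 0.454 = 1698 ; 3940 × 0.187 = 737 — total 2435
20–39: 3611 × 0.984 = 3553
40–59: 3739 × 0.985 = 3683
60+: 3940 × 0.941 + 12621 × 0.422 = 3708 + 5326 = 9034
Population now: 0–19=2435, 20–39=3553, 40–59=3683, 60+=9034
Total after period 2: 2435 + 3553 + 3683 + 9034 = 18705

18705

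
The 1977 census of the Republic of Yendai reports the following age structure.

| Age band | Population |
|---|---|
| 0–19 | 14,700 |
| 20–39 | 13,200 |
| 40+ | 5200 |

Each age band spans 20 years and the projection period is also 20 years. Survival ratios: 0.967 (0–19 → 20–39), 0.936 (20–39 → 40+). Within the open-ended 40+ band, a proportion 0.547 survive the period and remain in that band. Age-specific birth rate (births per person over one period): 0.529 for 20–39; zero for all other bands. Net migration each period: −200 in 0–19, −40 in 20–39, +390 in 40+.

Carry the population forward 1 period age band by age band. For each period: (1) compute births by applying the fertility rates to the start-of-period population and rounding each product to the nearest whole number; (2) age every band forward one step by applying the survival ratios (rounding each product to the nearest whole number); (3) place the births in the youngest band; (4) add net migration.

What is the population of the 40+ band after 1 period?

15589

Call the bands 1 to 3, youngest first.
Period 1.
Births: 13200 × 0.529 = 6983
Band 2: 14700 × 0.967 = 14215
Band 3: 13200 × 0.936 + 5200 × 0.547 = 12355 + 2844 = 15199
Net migration: Band 1 − 200 → 6783; Band 2 − 40 → 14175; Band 3 + 390 → 15589
Giving 6783 / 14175 / 15589.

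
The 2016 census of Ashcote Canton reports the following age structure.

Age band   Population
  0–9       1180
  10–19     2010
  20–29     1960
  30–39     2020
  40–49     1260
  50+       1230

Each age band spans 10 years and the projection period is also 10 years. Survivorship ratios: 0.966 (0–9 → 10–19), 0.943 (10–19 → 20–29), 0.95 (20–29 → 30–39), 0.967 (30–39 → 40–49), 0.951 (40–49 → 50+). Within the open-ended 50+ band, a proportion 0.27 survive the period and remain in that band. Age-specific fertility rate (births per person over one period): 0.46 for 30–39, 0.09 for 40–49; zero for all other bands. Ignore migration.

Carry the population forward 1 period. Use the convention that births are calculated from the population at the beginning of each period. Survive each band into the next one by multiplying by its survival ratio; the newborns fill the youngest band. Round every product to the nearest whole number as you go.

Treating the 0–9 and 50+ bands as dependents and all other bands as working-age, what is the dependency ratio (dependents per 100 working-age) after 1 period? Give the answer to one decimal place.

37.5

Numbering the groups 1..6 from youngest to oldest:
[period 1]
Births: 2020 * 0.46 = 929, 1260 * 0.09 = 113 — total 1042
Group 2: 1180 * 0.966 = 1140
Group 3: 2010 * 0.943 = 1895
Group 4: 1960 * 0.95 = 1862
Group 5: 2020 * 0.967 = 1953
Group 6: 1260 * 0.951 + 1230 * 0.27 = 1198 + 332 = 1530
Giving 1042 / 1140 / 1895 / 1862 / 1953 / 1530.
Dependents (band 0–9 + band 50+) = 1042 + 1530 = 2572; working-age = 6850; ratio = 2572/6850 × 100 = 37.5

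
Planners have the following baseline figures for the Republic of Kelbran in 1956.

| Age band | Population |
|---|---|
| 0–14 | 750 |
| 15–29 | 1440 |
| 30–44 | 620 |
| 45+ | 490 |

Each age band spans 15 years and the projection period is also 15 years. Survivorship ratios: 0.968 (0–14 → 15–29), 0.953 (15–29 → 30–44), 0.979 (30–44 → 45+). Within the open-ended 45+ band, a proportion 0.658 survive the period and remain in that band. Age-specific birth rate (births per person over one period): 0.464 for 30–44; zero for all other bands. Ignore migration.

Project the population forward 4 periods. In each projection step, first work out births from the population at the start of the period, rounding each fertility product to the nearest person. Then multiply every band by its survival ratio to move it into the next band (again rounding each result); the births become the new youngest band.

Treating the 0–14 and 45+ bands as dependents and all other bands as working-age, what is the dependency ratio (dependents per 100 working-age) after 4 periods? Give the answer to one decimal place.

Call the groups 1 to 4, youngest first.
Period 1:
Births: 620 * 0.464 = 288
Group 2: 750 * 0.968 = 726
Group 3: 1440 * 0.953 = 1372
Group 4: 620 * 0.979 + 490 * 0.658 = 607 + 322 = 929
→ [288, 726, 1372, 929]
Period 2:
Births: 1372 * 0.464 = 637
Group 2: 288 * 0.968 = 279
Group 3: 726 * 0.953 = 692
Group 4: 1372 * 0.979 + 929 * 0.658 = 1343 + 611 = 1954
→ [637, 279, 692, 1954]
Period 3:
Births: 692 * 0.464 = 321
Group 2: 637 * 0.968 = 617
Group 3: 279 * 0.953 = 266
Group 4: 692 * 0.979 + 1954 * 0.658 = 677 + 1286 = 1963
→ [321, 617, 266, 1963]
Period 4:
Births: 266 * 0.464 = 123
Group 2: 321 * 0.968 = 311
Group 3: 617 * 0.953 = 588
Group 4: 266 * 0.979 + 1963 * 0.658 = 260 + 1292 = 1552
→ [123, 311, 588, 1552]
Dependents (band 0–14 + band 45+) = 123 + 1552 = 1675; working-age = 899; ratio = 1675/899 × 100 = 186.3

186.3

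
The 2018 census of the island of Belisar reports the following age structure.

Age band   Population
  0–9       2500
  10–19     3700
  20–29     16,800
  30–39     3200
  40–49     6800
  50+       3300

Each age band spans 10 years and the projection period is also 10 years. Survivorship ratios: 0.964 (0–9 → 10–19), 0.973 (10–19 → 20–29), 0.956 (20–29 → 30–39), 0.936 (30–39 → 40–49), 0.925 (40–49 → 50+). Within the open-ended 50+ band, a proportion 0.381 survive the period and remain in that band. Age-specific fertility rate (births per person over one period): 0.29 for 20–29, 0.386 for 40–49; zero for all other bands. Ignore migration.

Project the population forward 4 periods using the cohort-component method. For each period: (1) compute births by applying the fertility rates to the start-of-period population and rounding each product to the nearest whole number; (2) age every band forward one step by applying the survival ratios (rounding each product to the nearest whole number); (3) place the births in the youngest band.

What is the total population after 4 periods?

29517

[period 1]
Births: 16800 × 0.29 = 4872, 6800 × 0.386 = 2625 → 7497
10–19: 2500 × 0.964 = 2410
20–29: 3700 × 0.973 = 3600
30–39: 16800 × 0.956 = 16061
40–49: 3200 × 0.936 = 2995
50+: 6800 × 0.925 + 3300 × 0.381 = 6290 + 1257 = 7547
→ [7497, 2410, 3600, 16061, 2995, 7547]
[period 2]
Births: 3600 × 0.29 = 1044, 2995 × 0.386 = 1156 → 2200
10–19: 7497 × 0.964 = 7227
20–29: 2410 × 0.973 = 2345
30–39: 3600 × 0.956 = 3442
40–49: 16061 × 0.936 = 15033
50+: 2995 × 0.925 + 7547 × 0.381 = 2770 + 2875 = 5645
→ [2200, 7227, 2345, 3442, 15033, 5645]
[period 3]
Births: 2345 × 0.29 = 680, 15033 × 0.386 = 5803 → 6483
10–19: 2200 × 0.964 = 2121
20–29: 7227 × 0.973 = 7032
30–39: 2345 × 0.956 = 2242
40–49: 3442 × 0.936 = 3222
50+: 15033 × 0.925 + 5645 × 0.381 = 13906 + 2151 = 16057
→ [6483, 2121, 7032, 2242, 3222, 16057]
[period 4]
Births: 7032 × 0.29 = 2039, 3222 × 0.386 = 1244 → 3283
10–19: 6483 × 0.964 = 6250
20–29: 2121 × 0.973 = 2064
30–39: 7032 × 0.956 = 6723
40–49: 2242 × 0.936 = 2099
50+: 3222 × 0.925 + 16057 × 0.381 = 2980 + 6118 = 9098
→ [3283, 6250, 2064, 6723, 2099, 9098]
Total after period 4: 3283 + 6250 + 2064 + 6723 + 2099 + 9098 = 29517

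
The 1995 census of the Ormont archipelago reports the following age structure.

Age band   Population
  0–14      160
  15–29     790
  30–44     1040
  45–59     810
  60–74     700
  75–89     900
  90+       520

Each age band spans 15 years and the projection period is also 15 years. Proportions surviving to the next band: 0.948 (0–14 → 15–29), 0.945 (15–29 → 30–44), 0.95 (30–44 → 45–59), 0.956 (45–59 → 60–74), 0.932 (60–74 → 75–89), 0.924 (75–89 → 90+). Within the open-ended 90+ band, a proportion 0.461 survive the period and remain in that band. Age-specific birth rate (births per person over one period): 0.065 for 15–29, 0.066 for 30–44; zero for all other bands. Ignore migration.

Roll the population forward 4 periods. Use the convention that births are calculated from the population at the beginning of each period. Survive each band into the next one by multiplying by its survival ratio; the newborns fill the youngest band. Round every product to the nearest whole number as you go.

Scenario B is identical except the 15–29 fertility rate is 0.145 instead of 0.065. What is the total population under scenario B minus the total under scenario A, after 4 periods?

Call the groups 1 to 7, youngest first.
Period 1.
Births: 790 × 0.065 = 51  |  1040 × 0.066 = 69 — total 120
Group 2: 160 × 0.948 = 152
Group 3: 790 × 0.945 = 747
Group 4: 1040 × 0.95 = 988
Group 5: 810 × 0.956 = 774
Group 6: 700 × 0.932 = 652
Group 7: 900 × 0.924 + 520 × 0.461 = 832 + 240 = 1072
→ [120, 152, 747, 988, 774, 652, 1072]
Period 2.
Births: 152 × 0.065 = 10  |  747 × 0.066 = 49 — total 59
Group 2: 120 × 0.948 = 114
Group 3: 152 × 0.945 = 144
Group 4: 747 × 0.95 = 710
Group 5: 988 × 0.956 = 945
Group 6: 774 × 0.932 = 721
Group 7: 652 × 0.924 + 1072 × 0.461 = 602 + 494 = 1096
→ [59, 114, 144, 710, 945, 721, 1096]
Period 3.
Births: 114 × 0.065 = 7  |  144 × 0.066 = 10 — total 17
Group 2: 59 × 0.948 = 56
Group 3: 114 × 0.945 = 108
Group 4: 144 × 0.95 = 137
Group 5: 710 × 0.956 = 679
Group 6: 945 × 0.932 = 881
Group 7: 721 × 0.924 + 1096 × 0.461 = 666 + 505 = 1171
→ [17, 56, 108, 137, 679, 881, 1171]
Period 4.
Births: 56 × 0.065 = 4  |  108 × 0.066 = 7 — total 11
Group 2: 17 × 0.948 = 16
Group 3: 56 × 0.945 = 53
Group 4: 108 × 0.95 = 103
Group 5: 137 × 0.956 = 131
Group 6: 679 × 0.932 = 633
Group 7: 881 × 0.924 + 1171 × 0.461 = 814 + 540 = 1354
→ [11, 16, 53, 103, 131, 633, 1354]
Scenario A total after 4 periods: 2301
Scenario B projection —
Period 1.
Births: 790 × 0.145 = 115  |  1040 × 0.066 = 69 — total 184
Group 2: 160 × 0.948 = 152
Group 3: 790 × 0.945 = 747
Group 4: 1040 × 0.95 = 988
Group 5: 810 × 0.956 = 774
Group 6: 700 × 0.932 = 652
Group 7: 900 × 0.924 + 520 × 0.461 = 832 + 240 = 1072
→ [184, 152, 747, 988, 774, 652, 1072]
Period 2.
Births: 152 × 0.145 = 22  |  747 × 0.066 = 49 — total 71
Group 2: 184 × 0.948 = 174
Group 3: 152 × 0.945 = 144
Group 4: 747 × 0.95 = 710
Group 5: 988 × 0.956 = 945
Group 6: 774 × 0.932 = 721
Group 7: 652 × 0.924 + 1072 × 0.461 = 602 + 494 = 1096
→ [71, 174, 144, 710, 945, 721, 1096]
Period 3.
Births: 174 × 0.145 = 25  |  144 × 0.066 = 10 — total 35
Group 2: 71 × 0.948 = 67
Group 3: 174 × 0.945 = 164
Group 4: 144 × 0.95 = 137
Group 5: 710 × 0.956 = 679
Group 6: 945 × 0.932 = 881
Group 7: 721 × 0.924 + 1096 × 0.461 = 666 + 505 = 1171
→ [35, 67, 164, 137, 679, 881, 1171]
Period 4.
Births: 67 × 0.145 = 10  |  164 × 0.066 = 11 — total 21
Group 2: 35 × 0.948 = 33
Group 3: 67 × 0.945 = 63
Group 4: 164 × 0.95 = 156
Group 5: 137 × 0.956 = 131
Group 6: 679 × 0.932 = 633
Group 7: 881 × 0.924 + 1171 × 0.461 = 814 + 540 = 1354
→ [21, 33, 63, 156, 131, 633, 1354]
Scenario B total after 4 periods: 2391
Difference B − A = 2391 − 2301 = 90

90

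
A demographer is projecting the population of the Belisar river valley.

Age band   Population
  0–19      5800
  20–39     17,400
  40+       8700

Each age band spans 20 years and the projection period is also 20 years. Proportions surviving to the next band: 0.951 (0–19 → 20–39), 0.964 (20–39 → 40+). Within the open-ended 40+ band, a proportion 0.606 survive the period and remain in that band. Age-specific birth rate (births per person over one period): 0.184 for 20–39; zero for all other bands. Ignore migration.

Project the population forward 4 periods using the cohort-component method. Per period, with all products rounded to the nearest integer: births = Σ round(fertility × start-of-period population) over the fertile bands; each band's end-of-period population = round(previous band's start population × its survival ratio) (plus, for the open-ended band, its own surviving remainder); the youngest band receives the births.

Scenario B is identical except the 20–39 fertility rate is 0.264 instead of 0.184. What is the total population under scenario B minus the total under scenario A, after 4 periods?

1931

Period 1:
Births: 17400 × 0.184 = 3202
20–39: 5800 × 0.951 = 5516
40+: 17400 × 0.964 + 8700 × 0.606 = 16774 + 5272 = 22046
Population now: 0–19=3202, 20–39=5516, 40+=22046
Period 2:
Births: 5516 × 0.184 = 1015
20–39: 3202 × 0.951 = 3045
40+: 5516 × 0.964 + 22046 × 0.606 = 5317 + 13360 = 18677
Population now: 0–19=1015, 20–39=3045, 40+=18677
Period 3:
Births: 3045 × 0.184 = 560
20–39: 1015 × 0.951 = 965
40+: 3045 × 0.964 + 18677 × 0.606 = 2935 + 11318 = 14253
Population now: 0–19=560, 20–39=965, 40+=14253
Period 4:
Births: 965 × 0.184 = 178
20–39: 560 × 0.951 = 533
40+: 965 × 0.964 + 14253 × 0.606 = 930 + 8637 = 9567
Population now: 0–19=178, 20–39=533, 40+=9567
Scenario A total after 4 periods: 10278
Scenario B projection —
Period 1:
Births: 17400 × 0.264 = 4594
20–39: 5800 × 0.951 = 5516
40+: 17400 × 0.964 + 8700 × 0.606 = 16774 + 5272 = 22046
Population now: 0–19=4594, 20–39=5516, 40+=22046
Period 2:
Births: 5516 × 0.264 = 1456
20–39: 4594 × 0.951 = 4369
40+: 5516 × 0.964 + 22046 × 0.606 = 5317 + 13360 = 18677
Population now: 0–19=1456, 20–39=4369, 40+=18677
Period 3:
Births: 4369 × 0.264 = 1153
20–39: 1456 × 0.951 = 1385
40+: 4369 × 0.964 + 18677 × 0.606 = 4212 + 11318 = 15530
Population now: 0–19=1153, 20–39=1385, 40+=15530
Period 4:
Births: 1385 × 0.264 = 366
20–39: 1153 × 0.951 = 1097
40+: 1385 × 0.964 + 15530 × 0.606 = 1335 + 9411 = 10746
Population now: 0–19=366, 20–39=1097, 40+=10746
Scenario B total after 4 periods: 12209
Difference B − A = 12209 − 10278 = 1931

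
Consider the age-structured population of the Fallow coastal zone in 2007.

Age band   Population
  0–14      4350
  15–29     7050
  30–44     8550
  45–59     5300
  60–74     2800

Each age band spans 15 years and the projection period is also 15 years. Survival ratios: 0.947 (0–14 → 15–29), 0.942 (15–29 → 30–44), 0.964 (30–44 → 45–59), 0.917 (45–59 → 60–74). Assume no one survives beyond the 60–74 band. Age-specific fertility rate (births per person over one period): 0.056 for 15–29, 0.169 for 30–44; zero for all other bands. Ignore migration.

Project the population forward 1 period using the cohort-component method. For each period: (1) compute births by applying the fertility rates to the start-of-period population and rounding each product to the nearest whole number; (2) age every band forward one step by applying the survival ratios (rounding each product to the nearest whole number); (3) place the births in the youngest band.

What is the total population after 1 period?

25702

— Period 1 —
Births: 7050 × 0.056 = 395  |  8550 × 0.169 = 1445 — total 1840
15–29: 4350 × 0.947 = 4119
30–44: 7050 × 0.942 = 6641
45–59: 8550 × 0.964 = 8242
60–74: 5300 × 0.917 = 4860
Giving 1840 / 4119 / 6641 / 8242 / 4860.
Total after period 1: 1840 + 4119 + 6641 + 8242 + 4860 = 25702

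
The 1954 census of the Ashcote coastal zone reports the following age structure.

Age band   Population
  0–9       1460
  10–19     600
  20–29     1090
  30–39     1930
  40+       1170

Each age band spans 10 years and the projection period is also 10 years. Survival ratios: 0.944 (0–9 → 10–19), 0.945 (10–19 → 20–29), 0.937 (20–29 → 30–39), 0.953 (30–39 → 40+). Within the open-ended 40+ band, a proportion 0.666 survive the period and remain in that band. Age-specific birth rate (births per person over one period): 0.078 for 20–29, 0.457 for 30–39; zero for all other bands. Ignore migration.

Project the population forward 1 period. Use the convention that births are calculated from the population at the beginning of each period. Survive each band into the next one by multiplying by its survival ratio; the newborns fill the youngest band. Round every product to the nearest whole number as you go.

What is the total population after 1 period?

6551

Call the bands 1 to 5, youngest first.
Period 1:
Births: 1090 * 0.078 = 85 ; 1930 * 0.457 = 882 → total 967
Band 2: 1460 * 0.944 = 1378
Band 3: 600 * 0.945 = 567
Band 4: 1090 * 0.937 = 1021
Band 5: 1930 * 0.953 + 1170 * 0.666 = 1839 + 779 = 2618
→ [967, 1378, 567, 1021, 2618]
Total after period 1: 967 + 1378 + 567 + 1021 + 2618 = 6551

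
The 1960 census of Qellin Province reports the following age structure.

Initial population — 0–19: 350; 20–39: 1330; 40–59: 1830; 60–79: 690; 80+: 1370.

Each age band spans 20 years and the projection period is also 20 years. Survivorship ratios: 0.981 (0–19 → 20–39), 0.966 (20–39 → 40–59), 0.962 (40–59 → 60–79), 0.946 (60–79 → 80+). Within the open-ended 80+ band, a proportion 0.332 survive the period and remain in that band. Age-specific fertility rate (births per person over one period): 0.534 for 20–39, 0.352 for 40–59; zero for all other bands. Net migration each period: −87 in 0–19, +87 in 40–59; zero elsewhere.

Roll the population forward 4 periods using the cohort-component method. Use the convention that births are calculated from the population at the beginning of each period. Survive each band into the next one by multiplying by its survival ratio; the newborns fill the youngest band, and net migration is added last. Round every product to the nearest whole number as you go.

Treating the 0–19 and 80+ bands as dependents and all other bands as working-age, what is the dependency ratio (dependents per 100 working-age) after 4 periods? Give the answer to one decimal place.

(Bands numbered youngest = 1 to oldest = 5.)
[period 1]
Births: 1330 × 0.534 = 710, 1830 × 0.352 = 644 ⇒ total 1354
Band 2: 350 × 0.981 = 343
Band 3: 1330 × 0.966 = 1285
Band 4: 1830 × 0.962 = 1760
Band 5: 690 × 0.946 + 1370 × 0.332 = 653 + 455 = 1108
Net migration: Band 1 − 87 → 1267; Band 3 + 87 → 1372
Population now: 0–19=1267, 20–39=343, 40–59=1372, 60–79=1760, 80+=1108
[period 2]
Births: 343 × 0.534 = 183, 1372 × 0.352 = 483 ⇒ total 666
Band 2: 1267 × 0.981 = 1243
Band 3: 343 × 0.966 = 331
Band 4: 1372 × 0.962 = 1320
Band 5: 1760 × 0.946 + 1108 × 0.332 = 1665 + 368 = 2033
Net migration: Band 1 − 87 → 579; Band 3 + 87 → 418
Population now: 0–19=579, 20–39=1243, 40–59=418, 60–79=1320, 80+=2033
[period 3]
Births: 1243 × 0.534 = 664, 418 × 0.352 = 147 ⇒ total 811
Band 2: 579 × 0.981 = 568
Band 3: 1243 × 0.966 = 1201
Band 4: 418 × 0.962 = 402
Band 5: 1320 × 0.946 + 2033 × 0.332 = 1249 + 675 = 1924
Net migration: Band 1 − 87 → 724; Band 3 + 87 → 1288
Population now: 0–19=724, 20–39=568, 40–59=1288, 60–79=402, 80+=1924
[period 4]
Births: 568 × 0.534 = 303, 1288 × 0.352 = 453 ⇒ total 756
Band 2: 724 × 0.981 = 710
Band 3: 568 × 0.966 = 549
Band 4: 1288 × 0.962 = 1239
Band 5: 402 × 0.946 + 1924 × 0.332 = 380 + 639 = 1019
Net migration: Band 1 − 87 → 669; Band 3 + 87 → 636
Population now: 0–19=669, 20–39=710, 40–59=636, 60–79=1239, 80+=1019
Dependents (band 0–19 + band 80+) = 669 + 1019 = 1688; working-age = 2585; ratio = 1688/2585 × 100 = 65.3

65.3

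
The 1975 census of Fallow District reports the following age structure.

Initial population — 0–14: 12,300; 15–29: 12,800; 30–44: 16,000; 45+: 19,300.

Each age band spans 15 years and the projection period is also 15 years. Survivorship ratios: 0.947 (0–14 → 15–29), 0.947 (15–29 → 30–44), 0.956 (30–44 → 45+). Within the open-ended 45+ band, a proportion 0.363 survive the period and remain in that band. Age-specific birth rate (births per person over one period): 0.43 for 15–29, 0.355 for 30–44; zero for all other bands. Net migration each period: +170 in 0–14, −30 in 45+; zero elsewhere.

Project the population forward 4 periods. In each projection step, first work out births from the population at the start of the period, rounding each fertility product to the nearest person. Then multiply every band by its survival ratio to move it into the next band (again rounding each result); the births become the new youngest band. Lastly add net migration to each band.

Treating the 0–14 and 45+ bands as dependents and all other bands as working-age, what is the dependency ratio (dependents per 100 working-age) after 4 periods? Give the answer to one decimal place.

141.8

— Period 1 —
Births: 12800 * 0.43 = 5504  |  16000 * 0.355 = 5680 → total 11184
15–29: 12300 * 0.947 = 11648
30–44: 12800 * 0.947 = 12122
45+: 16000 * 0.956 + 19300 * 0.363 = 15296 + 7006 = 22302
Net migration: 0–14 + 170 → 11354; 45+ − 30 → 22272
End of period: [11354, 11648, 12122, 22272]
— Period 2 —
Births: 11648 * 0.43 = 5009  |  12122 * 0.355 = 4303 → total 9312
15–29: 11354 * 0.947 = 10752
30–44: 11648 * 0.947 = 11031
45+: 12122 * 0.956 + 22272 * 0.363 = 11589 + 8085 = 19674
Net migration: 0–14 + 170 → 9482; 45+ − 30 → 19644
End of period: [9482, 10752, 11031, 19644]
— Period 3 —
Births: 10752 * 0.43 = 4623  |  11031 * 0.355 = 3916 → total 8539
15–29: 9482 * 0.947 = 8979
30–44: 10752 * 0.947 = 10182
45+: 11031 * 0.956 + 19644 * 0.363 = 10546 + 7131 = 17677
Net migration: 0–14 + 170 → 8709; 45+ − 30 → 17647
End of period: [8709, 8979, 10182, 17647]
— Period 4 —
Births: 8979 * 0.43 = 3861  |  10182 * 0.355 = 3615 → total 7476
15–29: 8709 * 0.947 = 8247
30–44: 8979 * 0.947 = 8503
45+: 10182 * 0.956 + 17647 * 0.363 = 9734 + 6406 = 16140
Net migration: 0–14 + 170 → 7646; 45+ − 30 → 16110
End of period: [7646, 8247, 8503, 16110]
Dependents (band 0–14 + band 45+) = 7646 + 16110 = 23756; working-age = 16750; ratio = 23756/16750 × 100 = 141.8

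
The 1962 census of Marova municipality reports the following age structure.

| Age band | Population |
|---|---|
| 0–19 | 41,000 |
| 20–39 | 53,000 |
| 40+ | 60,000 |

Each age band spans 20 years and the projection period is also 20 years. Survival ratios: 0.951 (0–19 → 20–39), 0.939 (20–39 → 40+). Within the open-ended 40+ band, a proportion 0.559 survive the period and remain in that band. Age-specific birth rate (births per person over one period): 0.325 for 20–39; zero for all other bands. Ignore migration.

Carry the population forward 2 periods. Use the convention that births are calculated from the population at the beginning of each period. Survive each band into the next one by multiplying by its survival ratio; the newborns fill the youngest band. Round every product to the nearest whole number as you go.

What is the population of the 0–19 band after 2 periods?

12672

Numbering the bands 1..3 from youngest to oldest:
[period 1]
Births: 53000 * 0.325 = 17225
Band 2: 41000 * 0.951 = 38991
Band 3: 53000 * 0.939 + 60000 * 0.559 = 49767 + 33540 = 83307
Population now: 0–19=17225, 20–39=38991, 40+=83307
[period 2]
Births: 38991 * 0.325 = 12672
Band 2: 17225 * 0.951 = 16381
Band 3: 38991 * 0.939 + 83307 * 0.559 = 36613 + 46569 = 83182
Population now: 0–19=12672, 20–39=16381, 40+=83182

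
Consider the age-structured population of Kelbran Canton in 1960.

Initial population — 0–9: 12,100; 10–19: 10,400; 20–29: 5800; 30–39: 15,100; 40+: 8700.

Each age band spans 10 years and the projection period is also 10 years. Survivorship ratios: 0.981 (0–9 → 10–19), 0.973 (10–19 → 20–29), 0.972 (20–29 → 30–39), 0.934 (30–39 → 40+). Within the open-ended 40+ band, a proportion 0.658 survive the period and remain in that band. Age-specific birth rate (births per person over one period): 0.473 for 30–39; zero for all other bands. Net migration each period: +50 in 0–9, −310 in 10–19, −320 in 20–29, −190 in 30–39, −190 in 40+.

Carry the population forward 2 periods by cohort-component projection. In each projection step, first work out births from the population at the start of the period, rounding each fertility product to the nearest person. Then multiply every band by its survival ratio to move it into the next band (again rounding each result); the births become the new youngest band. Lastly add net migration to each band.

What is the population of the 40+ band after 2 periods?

Numbering the bands 1..5 from youngest to oldest:
[period 1]
Births: 15100 × 0.473 = 7142
Band 2: 12100 × 0.981 = 11870
Band 3: 10400 × 0.973 = 10119
Band 4: 5800 × 0.972 = 5638
Band 5: 15100 × 0.934 + 8700 × 0.658 = 14103 + 5725 = 19828
Net migration: Band 1 + 50 → 7192; Band 2 − 310 → 11560; Band 3 − 320 → 9799; Band 4 − 190 → 5448; Band 5 − 190 → 19638
→ [7192, 11560, 9799, 5448, 19638]
[period 2]
Births: 5448 × 0.473 = 2577
Band 2: 7192 × 0.981 = 7055
Band 3: 11560 × 0.973 = 11248
Band 4: 9799 × 0.972 = 9525
Band 5: 5448 × 0.934 + 19638 × 0.658 = 5088 + 12922 = 18010
Net migration: Band 1 + 50 → 2627; Band 2 − 310 → 6745; Band 3 − 320 → 10928; Band 4 − 190 → 9335; Band 5 − 190 → 17820
→ [2627, 6745, 10928, 9335, 17820]

17820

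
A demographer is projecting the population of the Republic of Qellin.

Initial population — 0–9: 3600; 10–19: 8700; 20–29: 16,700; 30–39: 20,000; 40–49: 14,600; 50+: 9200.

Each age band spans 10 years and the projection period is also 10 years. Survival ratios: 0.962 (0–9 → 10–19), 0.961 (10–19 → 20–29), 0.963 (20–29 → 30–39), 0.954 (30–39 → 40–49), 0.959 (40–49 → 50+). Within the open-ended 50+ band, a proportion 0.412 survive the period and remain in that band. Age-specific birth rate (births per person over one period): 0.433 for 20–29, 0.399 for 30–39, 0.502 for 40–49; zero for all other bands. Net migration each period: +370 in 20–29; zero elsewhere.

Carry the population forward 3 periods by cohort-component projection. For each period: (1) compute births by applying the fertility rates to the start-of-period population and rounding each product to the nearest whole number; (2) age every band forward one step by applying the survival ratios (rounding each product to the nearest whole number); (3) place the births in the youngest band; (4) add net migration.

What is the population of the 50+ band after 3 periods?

25272

After projecting period 1:
Births: 16700 × 0.433 = 7231, 20000 × 0.399 = 7980, 14600 × 0.502 = 7329 → total 22540
10–19: 3600 × 0.962 = 3463
20–29: 8700 × 0.961 = 8361
30–39: 16700 × 0.963 = 16082
40–49: 20000 × 0.954 = 19080
50+: 14600 × 0.959 + 9200 × 0.412 = 14001 + 3790 = 17791
Net migration: 20–29 + 370 → 8731
Giving 22540 / 3463 / 8731 / 16082 / 19080 / 17791.
After projecting period 2:
Births: 8731 × 0.433 = 3781, 16082 × 0.399 = 6417, 19080 × 0.502 = 9578 → total 19776
10–19: 22540 × 0.962 = 21683
20–29: 3463 × 0.961 = 3328
30–39: 8731 × 0.963 = 8408
40–49: 16082 × 0.954 = 15342
50+: 19080 × 0.959 + 17791 × 0.412 = 18298 + 7330 = 25628
Net migration: 20–29 + 370 → 3698
Giving 19776 / 21683 / 3698 / 8408 / 15342 / 25628.
After projecting period 3:
Births: 3698 × 0.433 = 1601, 8408 × 0.399 = 3355, 15342 × 0.502 = 7702 → total 12658
10–19: 19776 × 0.962 = 19025
20–29: 21683 × 0.961 = 20837
30–39: 3698 × 0.963 = 3561
40–49: 8408 × 0.954 = 8021
50+: 15342 × 0.959 + 25628 × 0.412 = 14713 + 10559 = 25272
Net migration: 20–29 + 370 → 21207
Giving 12658 / 19025 / 21207 / 3561 / 8021 / 25272.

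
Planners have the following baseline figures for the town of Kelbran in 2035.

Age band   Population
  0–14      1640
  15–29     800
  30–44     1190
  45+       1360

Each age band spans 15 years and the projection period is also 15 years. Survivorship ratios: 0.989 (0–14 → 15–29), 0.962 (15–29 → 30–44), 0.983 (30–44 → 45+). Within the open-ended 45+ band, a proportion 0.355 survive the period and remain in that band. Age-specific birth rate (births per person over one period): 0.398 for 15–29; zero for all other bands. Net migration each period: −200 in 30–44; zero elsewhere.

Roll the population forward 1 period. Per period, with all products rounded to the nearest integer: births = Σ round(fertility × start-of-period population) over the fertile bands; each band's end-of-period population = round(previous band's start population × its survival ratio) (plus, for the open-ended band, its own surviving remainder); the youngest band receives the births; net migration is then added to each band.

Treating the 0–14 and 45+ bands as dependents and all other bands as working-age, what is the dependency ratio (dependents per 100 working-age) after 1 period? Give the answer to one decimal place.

89.9

Period 1:
Births: 800 × 0.398 = 318
15–29: 1640 × 0.989 = 1622
30–44: 800 × 0.962 = 770
45+: 1190 × 0.983 + 1360 × 0.355 = 1170 + 483 = 1653
Net migration: 30–44 − 200 → 570
→ [318, 1622, 570, 1653]
Dependents (band 0–14 + band 45+) = 318 + 1653 = 1971; working-age = 2192; ratio = 1971/2192 × 100 = 89.9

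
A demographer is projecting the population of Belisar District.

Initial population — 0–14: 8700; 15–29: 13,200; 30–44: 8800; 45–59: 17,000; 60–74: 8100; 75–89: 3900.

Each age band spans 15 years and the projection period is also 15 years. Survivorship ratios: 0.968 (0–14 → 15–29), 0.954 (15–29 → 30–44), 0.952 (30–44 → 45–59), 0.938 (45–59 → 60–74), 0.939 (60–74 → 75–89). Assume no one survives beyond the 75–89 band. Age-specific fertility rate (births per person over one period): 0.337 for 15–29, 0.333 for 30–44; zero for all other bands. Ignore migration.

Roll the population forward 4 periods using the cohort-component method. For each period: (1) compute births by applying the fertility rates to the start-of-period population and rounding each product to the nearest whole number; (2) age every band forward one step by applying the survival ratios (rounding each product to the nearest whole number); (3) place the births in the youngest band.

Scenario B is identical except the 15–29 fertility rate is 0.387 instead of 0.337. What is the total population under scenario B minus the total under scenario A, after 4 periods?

[period 1]
Births: 13200 * 0.337 = 4448  |  8800 * 0.333 = 2930 — total 7378
15–29: 8700 * 0.968 = 8422
30–44: 13200 * 0.954 = 12593
45–59: 8800 * 0.952 = 8378
60–74: 17000 * 0.938 = 15946
75–89: 8100 * 0.939 = 7606
Population now: 0–14=7378, 15–29=8422, 30–44=12593, 45–59=8378, 60–74=15946, 75–89=7606
[period 2]
Births: 8422 * 0.337 = 2838  |  12593 * 0.333 = 4193 — total 7031
15–29: 7378 * 0.968 = 7142
30–44: 8422 * 0.954 = 8035
45–59: 12593 * 0.952 = 11989
60–74: 8378 * 0.938 = 7859
75–89: 15946 * 0.939 = 14973
Population now: 0–14=7031, 15–29=7142, 30–44=8035, 45–59=11989, 60–74=7859, 75–89=14973
[period 3]
Births: 7142 * 0.337 = 2407  |  8035 * 0.333 = 2676 — total 5083
15–29: 7031 * 0.968 = 6806
30–44: 7142 * 0.954 = 6813
45–59: 8035 * 0.952 = 7649
60–74: 11989 * 0.938 = 11246
75–89: 7859 * 0.939 = 7380
Population now: 0–14=5083, 15–29=6806, 30–44=6813, 45–59=7649, 60–74=11246, 75–89=7380
[period 4]
Births: 6806 * 0.337 = 2294  |  6813 * 0.333 = 2269 — total 4563
15–29: 5083 * 0.968 = 4920
30–44: 6806 * 0.954 = 6493
45–59: 6813 * 0.952 = 6486
60–74: 7649 * 0.938 = 7175
75–89: 11246 * 0.939 = 10560
Population now: 0–14=4563, 15–29=4920, 30–44=6493, 45–59=6486, 60–74=7175, 75–89=10560
Scenario A total after 4 periods: 40197
Scenario B projection —
[period 1]
Births: 13200 * 0.387 = 5108  |  8800 * 0.333 = 2930 — total 8038
15–29: 8700 * 0.968 = 8422
30–44: 13200 * 0.954 = 12593
45–59: 8800 * 0.952 = 8378
60–74: 17000 * 0.938 = 15946
75–89: 8100 * 0.939 = 7606
Population now: 0–14=8038, 15–29=8422, 30–44=12593, 45–59=8378, 60–74=15946, 75–89=7606
[period 2]
Births: 8422 * 0.387 = 3259  |  12593 * 0.333 = 4193 — total 7452
15–29: 8038 * 0.968 = 7781
30–44: 8422 * 0.954 = 8035
45–59: 12593 * 0.952 = 11989
60–74: 8378 * 0.938 = 7859
75–89: 15946 * 0.939 = 14973
Population now: 0–14=7452, 15–29=7781, 30–44=8035, 45–59=11989, 60–74=7859, 75–89=14973
[period 3]
Births: 7781 * 0.387 = 3011  |  8035 * 0.333 = 2676 — total 5687
15–29: 7452 * 0.968 = 7214
30–44: 7781 * 0.954 = 7423
45–59: 8035 * 0.952 = 7649
60–74: 11989 * 0.938 = 11246
75–89: 7859 * 0.939 = 7380
Population now: 0–14=5687, 15–29=7214, 30–44=7423, 45–59=7649, 60–74=11246, 75–89=7380
[period 4]
Births: 7214 * 0.387 = 2792  |  7423 * 0.333 = 2472 — total 5264
15–29: 5687 * 0.968 = 5505
30–44: 7214 * 0.954 = 6882
45–59: 7423 * 0.952 = 7067
60–74: 7649 * 0.938 = 7175
75–89: 11246 * 0.939 = 10560
Population now: 0–14=5264, 15–29=5505, 30–44=6882, 45–59=7067, 60–74=7175, 75–89=10560
Scenario B total after 4 periods: 42453
Difference B − A = 42453 − 40197 = 2256

2256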